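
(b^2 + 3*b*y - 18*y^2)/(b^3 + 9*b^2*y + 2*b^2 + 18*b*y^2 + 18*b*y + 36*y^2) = (b - 3*y)/(b^2 + 3*b*y + 2*b + 6*y)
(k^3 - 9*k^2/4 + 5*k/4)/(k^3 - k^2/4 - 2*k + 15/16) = 4*k*(k - 1)/(4*k^2 + 4*k - 3)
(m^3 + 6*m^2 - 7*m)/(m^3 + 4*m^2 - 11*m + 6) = m*(m + 7)/(m^2 + 5*m - 6)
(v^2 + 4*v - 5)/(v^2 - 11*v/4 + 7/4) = 4*(v + 5)/(4*v - 7)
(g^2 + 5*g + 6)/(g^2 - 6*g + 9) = (g^2 + 5*g + 6)/(g^2 - 6*g + 9)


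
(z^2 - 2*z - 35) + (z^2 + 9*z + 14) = 2*z^2 + 7*z - 21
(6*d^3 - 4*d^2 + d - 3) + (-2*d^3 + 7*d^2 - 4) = 4*d^3 + 3*d^2 + d - 7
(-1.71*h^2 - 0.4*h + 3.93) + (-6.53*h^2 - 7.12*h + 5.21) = -8.24*h^2 - 7.52*h + 9.14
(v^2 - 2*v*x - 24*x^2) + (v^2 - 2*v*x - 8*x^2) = 2*v^2 - 4*v*x - 32*x^2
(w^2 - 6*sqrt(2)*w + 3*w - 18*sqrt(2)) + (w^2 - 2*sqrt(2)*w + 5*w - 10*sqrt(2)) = 2*w^2 - 8*sqrt(2)*w + 8*w - 28*sqrt(2)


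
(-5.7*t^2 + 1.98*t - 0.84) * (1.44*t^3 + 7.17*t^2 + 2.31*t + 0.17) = -8.208*t^5 - 38.0178*t^4 - 0.180000000000001*t^3 - 2.418*t^2 - 1.6038*t - 0.1428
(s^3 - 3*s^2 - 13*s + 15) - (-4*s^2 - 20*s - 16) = s^3 + s^2 + 7*s + 31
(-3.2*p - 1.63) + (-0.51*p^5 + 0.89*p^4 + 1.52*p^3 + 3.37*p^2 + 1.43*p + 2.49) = -0.51*p^5 + 0.89*p^4 + 1.52*p^3 + 3.37*p^2 - 1.77*p + 0.86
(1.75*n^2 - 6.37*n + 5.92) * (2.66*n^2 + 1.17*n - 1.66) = 4.655*n^4 - 14.8967*n^3 + 5.3893*n^2 + 17.5006*n - 9.8272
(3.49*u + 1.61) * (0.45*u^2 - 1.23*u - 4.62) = 1.5705*u^3 - 3.5682*u^2 - 18.1041*u - 7.4382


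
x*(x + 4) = x^2 + 4*x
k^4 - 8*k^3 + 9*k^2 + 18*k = k*(k - 6)*(k - 3)*(k + 1)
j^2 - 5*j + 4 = (j - 4)*(j - 1)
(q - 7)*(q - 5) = q^2 - 12*q + 35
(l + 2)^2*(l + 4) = l^3 + 8*l^2 + 20*l + 16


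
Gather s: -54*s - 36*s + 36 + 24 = 60 - 90*s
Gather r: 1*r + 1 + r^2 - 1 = r^2 + r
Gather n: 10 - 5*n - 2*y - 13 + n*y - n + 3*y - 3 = n*(y - 6) + y - 6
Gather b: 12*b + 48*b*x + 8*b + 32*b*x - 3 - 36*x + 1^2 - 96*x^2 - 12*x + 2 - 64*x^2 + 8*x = b*(80*x + 20) - 160*x^2 - 40*x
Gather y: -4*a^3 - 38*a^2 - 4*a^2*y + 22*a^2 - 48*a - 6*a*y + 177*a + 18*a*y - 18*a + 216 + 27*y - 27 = -4*a^3 - 16*a^2 + 111*a + y*(-4*a^2 + 12*a + 27) + 189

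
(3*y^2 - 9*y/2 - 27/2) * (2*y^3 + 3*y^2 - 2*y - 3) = 6*y^5 - 93*y^3/2 - 81*y^2/2 + 81*y/2 + 81/2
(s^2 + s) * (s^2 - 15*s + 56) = s^4 - 14*s^3 + 41*s^2 + 56*s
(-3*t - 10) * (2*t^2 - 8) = -6*t^3 - 20*t^2 + 24*t + 80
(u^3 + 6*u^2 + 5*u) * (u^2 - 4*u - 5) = u^5 + 2*u^4 - 24*u^3 - 50*u^2 - 25*u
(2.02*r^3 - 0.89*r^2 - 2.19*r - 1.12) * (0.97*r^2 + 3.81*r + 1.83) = 1.9594*r^5 + 6.8329*r^4 - 1.8186*r^3 - 11.059*r^2 - 8.2749*r - 2.0496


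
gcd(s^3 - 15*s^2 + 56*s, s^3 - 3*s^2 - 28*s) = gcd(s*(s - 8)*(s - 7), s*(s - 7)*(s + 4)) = s^2 - 7*s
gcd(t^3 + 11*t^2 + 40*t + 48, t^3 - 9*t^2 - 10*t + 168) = t + 4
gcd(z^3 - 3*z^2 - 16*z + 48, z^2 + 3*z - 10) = 1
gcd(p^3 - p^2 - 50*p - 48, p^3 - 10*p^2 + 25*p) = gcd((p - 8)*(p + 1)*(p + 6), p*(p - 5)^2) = 1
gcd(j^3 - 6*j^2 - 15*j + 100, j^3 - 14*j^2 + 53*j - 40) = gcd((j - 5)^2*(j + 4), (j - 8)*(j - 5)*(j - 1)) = j - 5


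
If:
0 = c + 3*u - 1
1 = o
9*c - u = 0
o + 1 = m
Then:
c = 1/28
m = 2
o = 1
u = 9/28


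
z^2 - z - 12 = (z - 4)*(z + 3)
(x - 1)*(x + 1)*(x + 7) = x^3 + 7*x^2 - x - 7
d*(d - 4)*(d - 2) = d^3 - 6*d^2 + 8*d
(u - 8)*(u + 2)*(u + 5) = u^3 - u^2 - 46*u - 80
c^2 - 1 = (c - 1)*(c + 1)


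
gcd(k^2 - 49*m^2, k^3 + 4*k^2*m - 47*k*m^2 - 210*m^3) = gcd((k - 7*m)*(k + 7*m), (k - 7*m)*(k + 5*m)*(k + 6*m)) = k - 7*m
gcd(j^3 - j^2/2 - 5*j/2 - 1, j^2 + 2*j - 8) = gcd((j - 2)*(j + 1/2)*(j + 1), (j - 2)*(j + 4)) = j - 2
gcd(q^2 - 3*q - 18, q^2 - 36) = q - 6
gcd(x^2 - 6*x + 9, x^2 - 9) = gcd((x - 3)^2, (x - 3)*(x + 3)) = x - 3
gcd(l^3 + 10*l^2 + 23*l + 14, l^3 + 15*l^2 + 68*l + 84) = l^2 + 9*l + 14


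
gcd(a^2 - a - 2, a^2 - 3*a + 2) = a - 2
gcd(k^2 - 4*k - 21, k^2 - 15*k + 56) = k - 7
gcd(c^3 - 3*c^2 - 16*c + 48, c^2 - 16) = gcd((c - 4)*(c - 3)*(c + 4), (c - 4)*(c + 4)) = c^2 - 16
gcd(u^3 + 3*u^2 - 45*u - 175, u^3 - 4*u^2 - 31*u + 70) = u^2 - 2*u - 35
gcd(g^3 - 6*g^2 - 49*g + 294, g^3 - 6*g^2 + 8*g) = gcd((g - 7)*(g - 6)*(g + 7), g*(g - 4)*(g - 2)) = 1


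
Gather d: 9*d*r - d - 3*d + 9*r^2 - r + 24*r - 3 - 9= d*(9*r - 4) + 9*r^2 + 23*r - 12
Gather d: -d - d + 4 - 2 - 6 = -2*d - 4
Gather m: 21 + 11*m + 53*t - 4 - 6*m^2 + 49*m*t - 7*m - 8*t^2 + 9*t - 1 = -6*m^2 + m*(49*t + 4) - 8*t^2 + 62*t + 16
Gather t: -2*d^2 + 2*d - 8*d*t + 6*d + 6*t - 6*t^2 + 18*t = -2*d^2 + 8*d - 6*t^2 + t*(24 - 8*d)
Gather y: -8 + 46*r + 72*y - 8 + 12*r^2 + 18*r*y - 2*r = 12*r^2 + 44*r + y*(18*r + 72) - 16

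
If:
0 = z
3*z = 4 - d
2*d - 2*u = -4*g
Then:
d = 4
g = u/2 - 2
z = 0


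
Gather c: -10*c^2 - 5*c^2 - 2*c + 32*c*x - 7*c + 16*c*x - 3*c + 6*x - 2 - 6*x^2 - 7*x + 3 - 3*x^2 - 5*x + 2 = -15*c^2 + c*(48*x - 12) - 9*x^2 - 6*x + 3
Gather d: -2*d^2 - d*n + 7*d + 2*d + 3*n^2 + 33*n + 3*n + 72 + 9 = -2*d^2 + d*(9 - n) + 3*n^2 + 36*n + 81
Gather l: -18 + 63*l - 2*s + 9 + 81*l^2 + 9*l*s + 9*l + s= 81*l^2 + l*(9*s + 72) - s - 9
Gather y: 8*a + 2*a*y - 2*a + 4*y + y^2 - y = 6*a + y^2 + y*(2*a + 3)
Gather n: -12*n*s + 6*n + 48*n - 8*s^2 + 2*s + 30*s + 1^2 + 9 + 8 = n*(54 - 12*s) - 8*s^2 + 32*s + 18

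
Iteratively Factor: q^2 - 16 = (q + 4)*(q - 4)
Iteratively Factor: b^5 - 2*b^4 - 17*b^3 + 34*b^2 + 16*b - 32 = (b - 2)*(b^4 - 17*b^2 + 16) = (b - 4)*(b - 2)*(b^3 + 4*b^2 - b - 4) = (b - 4)*(b - 2)*(b - 1)*(b^2 + 5*b + 4) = (b - 4)*(b - 2)*(b - 1)*(b + 1)*(b + 4)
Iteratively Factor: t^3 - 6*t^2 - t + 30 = (t - 5)*(t^2 - t - 6) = (t - 5)*(t + 2)*(t - 3)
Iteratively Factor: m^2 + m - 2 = (m - 1)*(m + 2)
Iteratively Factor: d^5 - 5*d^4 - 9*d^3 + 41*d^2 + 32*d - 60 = (d + 2)*(d^4 - 7*d^3 + 5*d^2 + 31*d - 30) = (d + 2)^2*(d^3 - 9*d^2 + 23*d - 15) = (d - 1)*(d + 2)^2*(d^2 - 8*d + 15) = (d - 3)*(d - 1)*(d + 2)^2*(d - 5)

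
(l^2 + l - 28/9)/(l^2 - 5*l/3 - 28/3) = (l - 4/3)/(l - 4)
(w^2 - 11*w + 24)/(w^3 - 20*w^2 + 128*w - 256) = (w - 3)/(w^2 - 12*w + 32)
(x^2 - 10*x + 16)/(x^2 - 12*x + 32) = (x - 2)/(x - 4)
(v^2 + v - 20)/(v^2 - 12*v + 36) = (v^2 + v - 20)/(v^2 - 12*v + 36)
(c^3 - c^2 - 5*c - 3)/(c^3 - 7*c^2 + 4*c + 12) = (c^2 - 2*c - 3)/(c^2 - 8*c + 12)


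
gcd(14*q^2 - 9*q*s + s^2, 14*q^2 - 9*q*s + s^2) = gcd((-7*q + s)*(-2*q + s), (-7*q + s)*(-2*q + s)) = 14*q^2 - 9*q*s + s^2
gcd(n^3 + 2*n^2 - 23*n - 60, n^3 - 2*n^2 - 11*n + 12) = n + 3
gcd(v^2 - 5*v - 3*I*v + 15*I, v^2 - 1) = 1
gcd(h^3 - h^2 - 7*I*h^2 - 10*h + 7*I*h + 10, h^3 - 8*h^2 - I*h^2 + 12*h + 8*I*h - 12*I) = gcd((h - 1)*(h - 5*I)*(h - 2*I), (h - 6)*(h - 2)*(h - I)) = 1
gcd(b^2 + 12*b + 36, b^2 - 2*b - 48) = b + 6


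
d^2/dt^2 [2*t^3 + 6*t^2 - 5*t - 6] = 12*t + 12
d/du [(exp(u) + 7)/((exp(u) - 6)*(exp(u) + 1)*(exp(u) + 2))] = 2*(-exp(3*u) - 9*exp(2*u) + 21*exp(u) + 50)*exp(u)/(exp(6*u) - 6*exp(5*u) - 23*exp(4*u) + 72*exp(3*u) + 328*exp(2*u) + 384*exp(u) + 144)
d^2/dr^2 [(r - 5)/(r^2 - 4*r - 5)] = 2/(r^3 + 3*r^2 + 3*r + 1)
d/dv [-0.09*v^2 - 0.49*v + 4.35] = -0.18*v - 0.49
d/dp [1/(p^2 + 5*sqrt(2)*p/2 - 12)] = 2*(-4*p - 5*sqrt(2))/(2*p^2 + 5*sqrt(2)*p - 24)^2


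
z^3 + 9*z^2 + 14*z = z*(z + 2)*(z + 7)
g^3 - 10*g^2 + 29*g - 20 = (g - 5)*(g - 4)*(g - 1)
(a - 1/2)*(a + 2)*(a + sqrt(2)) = a^3 + sqrt(2)*a^2 + 3*a^2/2 - a + 3*sqrt(2)*a/2 - sqrt(2)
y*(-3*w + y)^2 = 9*w^2*y - 6*w*y^2 + y^3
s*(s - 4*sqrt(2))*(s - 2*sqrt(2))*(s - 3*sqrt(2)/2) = s^4 - 15*sqrt(2)*s^3/2 + 34*s^2 - 24*sqrt(2)*s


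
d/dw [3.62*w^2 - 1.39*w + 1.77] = 7.24*w - 1.39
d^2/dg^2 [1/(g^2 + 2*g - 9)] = 2*(-g^2 - 2*g + 4*(g + 1)^2 + 9)/(g^2 + 2*g - 9)^3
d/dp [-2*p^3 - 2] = -6*p^2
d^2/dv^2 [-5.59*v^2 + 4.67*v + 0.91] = -11.1800000000000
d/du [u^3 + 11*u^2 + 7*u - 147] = 3*u^2 + 22*u + 7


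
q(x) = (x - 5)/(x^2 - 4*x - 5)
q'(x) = (4 - 2*x)*(x - 5)/(x^2 - 4*x - 5)^2 + 1/(x^2 - 4*x - 5) = -1/(x^2 + 2*x + 1)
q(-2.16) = -0.86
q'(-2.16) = -0.74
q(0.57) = 0.64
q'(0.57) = -0.41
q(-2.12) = -0.89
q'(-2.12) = -0.80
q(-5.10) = -0.24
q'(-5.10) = -0.06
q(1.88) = 0.35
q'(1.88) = -0.12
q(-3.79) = -0.36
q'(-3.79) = -0.13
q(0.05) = 0.95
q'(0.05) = -0.91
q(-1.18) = -5.56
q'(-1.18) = -30.86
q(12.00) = 0.08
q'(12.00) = -0.00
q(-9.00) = -0.12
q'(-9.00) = -0.02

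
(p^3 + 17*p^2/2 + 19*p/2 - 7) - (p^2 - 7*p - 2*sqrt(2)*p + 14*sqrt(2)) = p^3 + 15*p^2/2 + 2*sqrt(2)*p + 33*p/2 - 14*sqrt(2) - 7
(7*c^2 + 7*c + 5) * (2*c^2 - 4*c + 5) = 14*c^4 - 14*c^3 + 17*c^2 + 15*c + 25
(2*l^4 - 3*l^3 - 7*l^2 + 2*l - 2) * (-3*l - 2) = -6*l^5 + 5*l^4 + 27*l^3 + 8*l^2 + 2*l + 4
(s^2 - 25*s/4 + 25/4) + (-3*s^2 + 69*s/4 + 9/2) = -2*s^2 + 11*s + 43/4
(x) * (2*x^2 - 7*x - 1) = 2*x^3 - 7*x^2 - x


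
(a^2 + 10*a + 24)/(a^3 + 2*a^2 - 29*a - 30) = (a + 4)/(a^2 - 4*a - 5)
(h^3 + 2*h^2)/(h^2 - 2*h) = h*(h + 2)/(h - 2)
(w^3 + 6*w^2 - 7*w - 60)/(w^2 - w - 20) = (w^2 + 2*w - 15)/(w - 5)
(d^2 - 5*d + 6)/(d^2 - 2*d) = (d - 3)/d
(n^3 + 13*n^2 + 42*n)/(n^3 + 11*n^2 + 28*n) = (n + 6)/(n + 4)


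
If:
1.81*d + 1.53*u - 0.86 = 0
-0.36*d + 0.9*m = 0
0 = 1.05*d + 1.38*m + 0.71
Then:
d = -0.44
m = -0.18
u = 1.09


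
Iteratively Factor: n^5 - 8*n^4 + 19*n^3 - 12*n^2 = (n)*(n^4 - 8*n^3 + 19*n^2 - 12*n) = n^2*(n^3 - 8*n^2 + 19*n - 12) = n^2*(n - 1)*(n^2 - 7*n + 12) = n^2*(n - 3)*(n - 1)*(n - 4)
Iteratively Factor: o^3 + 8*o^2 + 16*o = (o + 4)*(o^2 + 4*o) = o*(o + 4)*(o + 4)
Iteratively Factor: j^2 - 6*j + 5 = (j - 1)*(j - 5)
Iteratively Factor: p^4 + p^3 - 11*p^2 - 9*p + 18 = (p - 1)*(p^3 + 2*p^2 - 9*p - 18) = (p - 3)*(p - 1)*(p^2 + 5*p + 6) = (p - 3)*(p - 1)*(p + 3)*(p + 2)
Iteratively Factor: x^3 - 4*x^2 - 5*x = (x + 1)*(x^2 - 5*x) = (x - 5)*(x + 1)*(x)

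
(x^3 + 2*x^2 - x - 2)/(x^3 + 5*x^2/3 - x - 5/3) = 3*(x + 2)/(3*x + 5)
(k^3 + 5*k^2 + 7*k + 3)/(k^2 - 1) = (k^2 + 4*k + 3)/(k - 1)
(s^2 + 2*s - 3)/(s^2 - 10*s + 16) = (s^2 + 2*s - 3)/(s^2 - 10*s + 16)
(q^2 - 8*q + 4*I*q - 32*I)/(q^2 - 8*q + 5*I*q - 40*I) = (q + 4*I)/(q + 5*I)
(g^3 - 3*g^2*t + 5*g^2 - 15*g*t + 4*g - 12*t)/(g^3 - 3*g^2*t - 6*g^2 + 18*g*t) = (g^2 + 5*g + 4)/(g*(g - 6))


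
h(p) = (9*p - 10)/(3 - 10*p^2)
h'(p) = 20*p*(9*p - 10)/(3 - 10*p^2)^2 + 9/(3 - 10*p^2)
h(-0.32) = -6.52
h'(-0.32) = 25.67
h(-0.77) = 5.78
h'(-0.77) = 27.32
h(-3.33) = 0.37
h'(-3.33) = 0.15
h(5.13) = -0.14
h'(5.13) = 0.02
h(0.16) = -3.12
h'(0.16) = -0.36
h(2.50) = -0.21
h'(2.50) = 0.03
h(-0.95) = 3.08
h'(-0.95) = 8.22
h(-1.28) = 1.61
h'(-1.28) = 2.40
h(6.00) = -0.12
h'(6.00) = 0.02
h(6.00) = -0.12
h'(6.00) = 0.02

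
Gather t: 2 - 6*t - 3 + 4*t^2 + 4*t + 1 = 4*t^2 - 2*t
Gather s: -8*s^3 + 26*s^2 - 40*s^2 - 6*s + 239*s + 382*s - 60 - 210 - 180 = -8*s^3 - 14*s^2 + 615*s - 450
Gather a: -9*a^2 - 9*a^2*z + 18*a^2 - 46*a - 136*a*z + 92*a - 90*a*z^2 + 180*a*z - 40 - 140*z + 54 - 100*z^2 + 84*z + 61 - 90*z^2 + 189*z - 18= a^2*(9 - 9*z) + a*(-90*z^2 + 44*z + 46) - 190*z^2 + 133*z + 57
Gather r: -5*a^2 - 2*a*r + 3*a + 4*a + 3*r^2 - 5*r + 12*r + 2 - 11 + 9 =-5*a^2 + 7*a + 3*r^2 + r*(7 - 2*a)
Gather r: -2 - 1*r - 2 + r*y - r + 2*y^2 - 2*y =r*(y - 2) + 2*y^2 - 2*y - 4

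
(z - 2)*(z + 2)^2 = z^3 + 2*z^2 - 4*z - 8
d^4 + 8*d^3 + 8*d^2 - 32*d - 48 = (d - 2)*(d + 2)^2*(d + 6)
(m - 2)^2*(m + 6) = m^3 + 2*m^2 - 20*m + 24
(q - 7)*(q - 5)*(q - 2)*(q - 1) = q^4 - 15*q^3 + 73*q^2 - 129*q + 70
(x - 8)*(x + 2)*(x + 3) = x^3 - 3*x^2 - 34*x - 48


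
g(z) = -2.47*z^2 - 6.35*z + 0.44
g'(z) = -4.94*z - 6.35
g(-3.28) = -5.31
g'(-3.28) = 9.85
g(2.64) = -33.54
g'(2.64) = -19.39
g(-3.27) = -5.21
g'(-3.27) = 9.80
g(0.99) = -8.27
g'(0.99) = -11.24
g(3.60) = -54.43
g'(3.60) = -24.13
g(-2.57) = 0.45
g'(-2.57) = 6.35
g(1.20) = -10.74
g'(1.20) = -12.28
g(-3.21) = -4.63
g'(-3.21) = 9.51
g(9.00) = -256.78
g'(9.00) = -50.81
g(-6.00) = -50.38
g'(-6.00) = 23.29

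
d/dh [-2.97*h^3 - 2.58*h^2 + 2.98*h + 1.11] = -8.91*h^2 - 5.16*h + 2.98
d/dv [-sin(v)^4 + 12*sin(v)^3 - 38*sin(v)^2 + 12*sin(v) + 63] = 4*(-sin(v)^3 + 9*sin(v)^2 - 19*sin(v) + 3)*cos(v)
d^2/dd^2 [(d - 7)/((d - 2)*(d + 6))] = 2*(d^3 - 21*d^2 - 48*d - 148)/(d^6 + 12*d^5 + 12*d^4 - 224*d^3 - 144*d^2 + 1728*d - 1728)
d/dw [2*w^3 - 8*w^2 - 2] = 2*w*(3*w - 8)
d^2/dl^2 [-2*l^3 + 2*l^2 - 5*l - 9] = 4 - 12*l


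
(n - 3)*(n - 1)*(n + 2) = n^3 - 2*n^2 - 5*n + 6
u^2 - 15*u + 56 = (u - 8)*(u - 7)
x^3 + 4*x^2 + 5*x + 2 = (x + 1)^2*(x + 2)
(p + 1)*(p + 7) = p^2 + 8*p + 7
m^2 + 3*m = m*(m + 3)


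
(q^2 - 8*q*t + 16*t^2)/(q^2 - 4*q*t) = (q - 4*t)/q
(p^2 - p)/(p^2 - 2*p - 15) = p*(1 - p)/(-p^2 + 2*p + 15)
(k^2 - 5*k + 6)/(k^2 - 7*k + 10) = (k - 3)/(k - 5)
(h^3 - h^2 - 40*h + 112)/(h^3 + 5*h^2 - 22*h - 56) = (h - 4)/(h + 2)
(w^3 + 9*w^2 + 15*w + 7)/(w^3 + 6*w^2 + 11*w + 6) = (w^2 + 8*w + 7)/(w^2 + 5*w + 6)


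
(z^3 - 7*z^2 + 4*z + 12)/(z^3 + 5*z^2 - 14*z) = (z^2 - 5*z - 6)/(z*(z + 7))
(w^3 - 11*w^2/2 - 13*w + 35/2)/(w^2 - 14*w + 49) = (2*w^2 + 3*w - 5)/(2*(w - 7))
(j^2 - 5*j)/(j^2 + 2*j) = (j - 5)/(j + 2)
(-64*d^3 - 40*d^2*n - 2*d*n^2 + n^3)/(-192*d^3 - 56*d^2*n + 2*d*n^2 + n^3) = (2*d + n)/(6*d + n)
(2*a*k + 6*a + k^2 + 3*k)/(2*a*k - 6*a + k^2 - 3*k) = (k + 3)/(k - 3)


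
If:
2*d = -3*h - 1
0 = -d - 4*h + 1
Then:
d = -7/5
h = 3/5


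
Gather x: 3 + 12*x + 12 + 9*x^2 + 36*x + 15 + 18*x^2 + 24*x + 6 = 27*x^2 + 72*x + 36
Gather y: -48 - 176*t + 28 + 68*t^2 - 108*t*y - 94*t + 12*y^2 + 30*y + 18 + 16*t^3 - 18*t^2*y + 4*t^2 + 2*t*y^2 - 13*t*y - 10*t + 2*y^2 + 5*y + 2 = 16*t^3 + 72*t^2 - 280*t + y^2*(2*t + 14) + y*(-18*t^2 - 121*t + 35)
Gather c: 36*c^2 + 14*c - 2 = 36*c^2 + 14*c - 2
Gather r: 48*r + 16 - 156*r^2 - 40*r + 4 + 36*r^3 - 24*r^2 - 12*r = 36*r^3 - 180*r^2 - 4*r + 20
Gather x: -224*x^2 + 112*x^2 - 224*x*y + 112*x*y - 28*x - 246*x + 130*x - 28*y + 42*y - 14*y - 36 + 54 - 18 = -112*x^2 + x*(-112*y - 144)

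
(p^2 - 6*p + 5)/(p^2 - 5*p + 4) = (p - 5)/(p - 4)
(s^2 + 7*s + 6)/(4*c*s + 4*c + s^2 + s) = (s + 6)/(4*c + s)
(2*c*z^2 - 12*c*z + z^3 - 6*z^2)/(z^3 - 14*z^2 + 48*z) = (2*c + z)/(z - 8)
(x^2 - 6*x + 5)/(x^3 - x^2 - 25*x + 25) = 1/(x + 5)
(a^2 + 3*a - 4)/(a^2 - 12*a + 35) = (a^2 + 3*a - 4)/(a^2 - 12*a + 35)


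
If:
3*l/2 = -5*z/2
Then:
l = -5*z/3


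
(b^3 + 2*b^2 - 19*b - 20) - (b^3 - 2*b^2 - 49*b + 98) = 4*b^2 + 30*b - 118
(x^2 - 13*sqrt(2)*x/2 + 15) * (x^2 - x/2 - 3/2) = x^4 - 13*sqrt(2)*x^3/2 - x^3/2 + 13*sqrt(2)*x^2/4 + 27*x^2/2 - 15*x/2 + 39*sqrt(2)*x/4 - 45/2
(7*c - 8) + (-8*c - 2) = -c - 10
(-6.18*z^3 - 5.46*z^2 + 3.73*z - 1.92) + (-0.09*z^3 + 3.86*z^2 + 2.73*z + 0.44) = -6.27*z^3 - 1.6*z^2 + 6.46*z - 1.48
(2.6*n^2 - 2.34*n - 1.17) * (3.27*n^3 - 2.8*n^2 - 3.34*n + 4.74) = 8.502*n^5 - 14.9318*n^4 - 5.9579*n^3 + 23.4156*n^2 - 7.1838*n - 5.5458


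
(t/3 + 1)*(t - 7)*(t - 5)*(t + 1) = t^4/3 - 8*t^3/3 - 10*t^2/3 + 104*t/3 + 35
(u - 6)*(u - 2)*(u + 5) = u^3 - 3*u^2 - 28*u + 60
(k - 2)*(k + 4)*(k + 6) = k^3 + 8*k^2 + 4*k - 48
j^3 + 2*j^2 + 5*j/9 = j*(j + 1/3)*(j + 5/3)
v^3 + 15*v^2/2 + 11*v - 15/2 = (v - 1/2)*(v + 3)*(v + 5)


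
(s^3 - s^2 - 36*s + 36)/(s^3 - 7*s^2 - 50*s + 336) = (s^2 + 5*s - 6)/(s^2 - s - 56)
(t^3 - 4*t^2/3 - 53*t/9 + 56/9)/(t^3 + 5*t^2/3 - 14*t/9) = (3*t^2 - 11*t + 8)/(t*(3*t - 2))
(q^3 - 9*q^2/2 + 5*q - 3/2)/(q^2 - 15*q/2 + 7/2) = (q^2 - 4*q + 3)/(q - 7)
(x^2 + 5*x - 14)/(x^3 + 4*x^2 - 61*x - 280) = (x - 2)/(x^2 - 3*x - 40)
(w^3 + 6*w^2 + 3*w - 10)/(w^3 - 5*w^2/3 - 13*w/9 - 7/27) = 27*(-w^3 - 6*w^2 - 3*w + 10)/(-27*w^3 + 45*w^2 + 39*w + 7)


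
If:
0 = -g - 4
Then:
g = -4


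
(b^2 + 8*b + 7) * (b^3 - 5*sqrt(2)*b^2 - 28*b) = b^5 - 5*sqrt(2)*b^4 + 8*b^4 - 40*sqrt(2)*b^3 - 21*b^3 - 224*b^2 - 35*sqrt(2)*b^2 - 196*b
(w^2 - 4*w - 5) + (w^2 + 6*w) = 2*w^2 + 2*w - 5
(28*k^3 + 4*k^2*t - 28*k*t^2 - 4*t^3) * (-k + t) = -28*k^4 + 24*k^3*t + 32*k^2*t^2 - 24*k*t^3 - 4*t^4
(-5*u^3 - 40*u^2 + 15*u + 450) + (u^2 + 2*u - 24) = -5*u^3 - 39*u^2 + 17*u + 426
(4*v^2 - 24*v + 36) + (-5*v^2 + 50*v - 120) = -v^2 + 26*v - 84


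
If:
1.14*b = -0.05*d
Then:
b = -0.043859649122807*d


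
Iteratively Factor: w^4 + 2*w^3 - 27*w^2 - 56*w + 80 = (w - 5)*(w^3 + 7*w^2 + 8*w - 16) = (w - 5)*(w + 4)*(w^2 + 3*w - 4) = (w - 5)*(w - 1)*(w + 4)*(w + 4)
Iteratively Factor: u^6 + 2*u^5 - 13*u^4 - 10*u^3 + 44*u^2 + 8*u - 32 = (u + 2)*(u^5 - 13*u^3 + 16*u^2 + 12*u - 16) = (u + 1)*(u + 2)*(u^4 - u^3 - 12*u^2 + 28*u - 16) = (u - 1)*(u + 1)*(u + 2)*(u^3 - 12*u + 16) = (u - 1)*(u + 1)*(u + 2)*(u + 4)*(u^2 - 4*u + 4) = (u - 2)*(u - 1)*(u + 1)*(u + 2)*(u + 4)*(u - 2)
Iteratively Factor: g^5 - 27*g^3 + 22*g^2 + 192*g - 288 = (g - 2)*(g^4 + 2*g^3 - 23*g^2 - 24*g + 144) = (g - 3)*(g - 2)*(g^3 + 5*g^2 - 8*g - 48) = (g - 3)^2*(g - 2)*(g^2 + 8*g + 16) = (g - 3)^2*(g - 2)*(g + 4)*(g + 4)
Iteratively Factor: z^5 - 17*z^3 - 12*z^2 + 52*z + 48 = (z + 2)*(z^4 - 2*z^3 - 13*z^2 + 14*z + 24) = (z - 2)*(z + 2)*(z^3 - 13*z - 12) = (z - 2)*(z + 2)*(z + 3)*(z^2 - 3*z - 4) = (z - 4)*(z - 2)*(z + 2)*(z + 3)*(z + 1)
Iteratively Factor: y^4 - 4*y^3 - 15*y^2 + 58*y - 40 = (y - 2)*(y^3 - 2*y^2 - 19*y + 20) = (y - 2)*(y + 4)*(y^2 - 6*y + 5) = (y - 5)*(y - 2)*(y + 4)*(y - 1)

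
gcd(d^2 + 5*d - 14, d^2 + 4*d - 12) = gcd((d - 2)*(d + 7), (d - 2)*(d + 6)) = d - 2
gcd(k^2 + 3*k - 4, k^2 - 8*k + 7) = k - 1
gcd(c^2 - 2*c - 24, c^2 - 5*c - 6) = c - 6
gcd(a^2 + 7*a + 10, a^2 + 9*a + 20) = a + 5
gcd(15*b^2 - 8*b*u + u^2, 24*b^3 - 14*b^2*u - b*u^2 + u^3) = -3*b + u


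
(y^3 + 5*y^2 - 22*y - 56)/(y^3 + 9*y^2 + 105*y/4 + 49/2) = 4*(y^2 + 3*y - 28)/(4*y^2 + 28*y + 49)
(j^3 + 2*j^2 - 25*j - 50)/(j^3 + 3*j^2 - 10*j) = (j^2 - 3*j - 10)/(j*(j - 2))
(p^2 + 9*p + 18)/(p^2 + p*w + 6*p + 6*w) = (p + 3)/(p + w)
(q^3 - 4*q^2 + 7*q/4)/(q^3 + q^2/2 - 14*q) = (q - 1/2)/(q + 4)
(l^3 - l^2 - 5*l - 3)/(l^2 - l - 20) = (-l^3 + l^2 + 5*l + 3)/(-l^2 + l + 20)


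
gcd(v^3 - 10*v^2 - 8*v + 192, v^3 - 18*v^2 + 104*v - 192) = v^2 - 14*v + 48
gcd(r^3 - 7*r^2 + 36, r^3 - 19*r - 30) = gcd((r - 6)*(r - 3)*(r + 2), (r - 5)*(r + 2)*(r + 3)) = r + 2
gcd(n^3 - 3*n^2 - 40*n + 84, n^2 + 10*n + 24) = n + 6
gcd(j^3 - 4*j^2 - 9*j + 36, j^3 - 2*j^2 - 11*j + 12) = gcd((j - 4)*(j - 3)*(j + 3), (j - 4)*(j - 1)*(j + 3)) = j^2 - j - 12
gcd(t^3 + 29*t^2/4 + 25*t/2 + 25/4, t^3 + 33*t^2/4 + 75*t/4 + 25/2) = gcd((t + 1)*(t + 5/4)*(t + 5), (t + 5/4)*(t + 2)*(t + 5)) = t^2 + 25*t/4 + 25/4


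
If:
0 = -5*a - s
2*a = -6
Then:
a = -3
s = 15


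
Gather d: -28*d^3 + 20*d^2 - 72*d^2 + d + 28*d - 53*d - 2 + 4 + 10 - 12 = -28*d^3 - 52*d^2 - 24*d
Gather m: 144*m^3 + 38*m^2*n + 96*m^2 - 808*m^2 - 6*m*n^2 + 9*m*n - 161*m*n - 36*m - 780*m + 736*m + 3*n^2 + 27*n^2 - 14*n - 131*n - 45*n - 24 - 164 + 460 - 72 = 144*m^3 + m^2*(38*n - 712) + m*(-6*n^2 - 152*n - 80) + 30*n^2 - 190*n + 200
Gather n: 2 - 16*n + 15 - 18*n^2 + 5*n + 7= -18*n^2 - 11*n + 24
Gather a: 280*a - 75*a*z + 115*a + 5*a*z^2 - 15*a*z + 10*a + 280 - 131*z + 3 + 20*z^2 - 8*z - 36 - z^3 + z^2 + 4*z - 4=a*(5*z^2 - 90*z + 405) - z^3 + 21*z^2 - 135*z + 243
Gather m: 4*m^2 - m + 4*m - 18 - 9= 4*m^2 + 3*m - 27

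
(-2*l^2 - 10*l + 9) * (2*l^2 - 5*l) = -4*l^4 - 10*l^3 + 68*l^2 - 45*l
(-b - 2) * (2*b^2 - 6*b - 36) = -2*b^3 + 2*b^2 + 48*b + 72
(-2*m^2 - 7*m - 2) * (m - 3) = -2*m^3 - m^2 + 19*m + 6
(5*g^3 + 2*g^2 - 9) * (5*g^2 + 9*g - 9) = 25*g^5 + 55*g^4 - 27*g^3 - 63*g^2 - 81*g + 81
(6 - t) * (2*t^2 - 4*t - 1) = -2*t^3 + 16*t^2 - 23*t - 6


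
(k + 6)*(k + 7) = k^2 + 13*k + 42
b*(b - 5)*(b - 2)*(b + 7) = b^4 - 39*b^2 + 70*b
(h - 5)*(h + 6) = h^2 + h - 30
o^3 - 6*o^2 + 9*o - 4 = (o - 4)*(o - 1)^2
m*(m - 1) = m^2 - m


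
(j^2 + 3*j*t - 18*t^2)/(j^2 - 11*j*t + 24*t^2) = (-j - 6*t)/(-j + 8*t)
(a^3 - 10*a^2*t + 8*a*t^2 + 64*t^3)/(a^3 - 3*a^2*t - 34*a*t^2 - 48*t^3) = (a - 4*t)/(a + 3*t)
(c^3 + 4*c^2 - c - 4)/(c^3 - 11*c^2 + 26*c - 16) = (c^2 + 5*c + 4)/(c^2 - 10*c + 16)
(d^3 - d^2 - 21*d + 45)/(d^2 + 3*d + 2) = (d^3 - d^2 - 21*d + 45)/(d^2 + 3*d + 2)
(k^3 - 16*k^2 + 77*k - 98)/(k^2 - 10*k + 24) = (k^3 - 16*k^2 + 77*k - 98)/(k^2 - 10*k + 24)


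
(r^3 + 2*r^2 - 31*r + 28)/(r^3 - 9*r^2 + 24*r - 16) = (r + 7)/(r - 4)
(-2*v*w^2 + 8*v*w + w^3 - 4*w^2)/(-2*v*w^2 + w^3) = (w - 4)/w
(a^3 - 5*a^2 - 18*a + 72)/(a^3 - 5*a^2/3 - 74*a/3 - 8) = 3*(a - 3)/(3*a + 1)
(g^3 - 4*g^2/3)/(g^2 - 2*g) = g*(3*g - 4)/(3*(g - 2))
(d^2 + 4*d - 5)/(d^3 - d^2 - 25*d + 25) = 1/(d - 5)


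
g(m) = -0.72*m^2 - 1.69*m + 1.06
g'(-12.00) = 15.59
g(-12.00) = -82.34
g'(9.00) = -14.65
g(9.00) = -72.47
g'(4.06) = -7.54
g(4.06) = -17.67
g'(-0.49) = -0.98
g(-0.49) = 1.72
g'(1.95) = -4.50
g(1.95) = -4.97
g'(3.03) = -6.05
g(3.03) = -10.67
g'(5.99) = -10.32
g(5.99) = -34.90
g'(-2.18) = 1.45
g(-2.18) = 1.32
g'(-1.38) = 0.30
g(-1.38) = 2.02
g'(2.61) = -5.45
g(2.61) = -8.26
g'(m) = -1.44*m - 1.69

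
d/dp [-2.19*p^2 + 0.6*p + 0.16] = 0.6 - 4.38*p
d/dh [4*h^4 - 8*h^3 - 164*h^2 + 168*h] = 16*h^3 - 24*h^2 - 328*h + 168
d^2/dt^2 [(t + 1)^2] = 2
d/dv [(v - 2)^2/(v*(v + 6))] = 2*(5*v^2 - 4*v - 12)/(v^2*(v^2 + 12*v + 36))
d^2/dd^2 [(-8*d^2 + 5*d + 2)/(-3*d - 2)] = 88/(27*d^3 + 54*d^2 + 36*d + 8)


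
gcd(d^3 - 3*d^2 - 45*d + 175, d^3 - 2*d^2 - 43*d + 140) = d^2 + 2*d - 35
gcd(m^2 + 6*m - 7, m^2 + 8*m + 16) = 1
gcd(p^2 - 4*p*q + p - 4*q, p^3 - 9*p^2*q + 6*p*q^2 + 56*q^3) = p - 4*q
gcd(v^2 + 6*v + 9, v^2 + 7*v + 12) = v + 3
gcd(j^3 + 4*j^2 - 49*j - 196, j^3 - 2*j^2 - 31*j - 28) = j^2 - 3*j - 28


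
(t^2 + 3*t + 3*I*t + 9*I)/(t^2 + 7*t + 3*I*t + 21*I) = (t + 3)/(t + 7)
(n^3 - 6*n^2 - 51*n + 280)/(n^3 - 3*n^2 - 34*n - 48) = (n^2 + 2*n - 35)/(n^2 + 5*n + 6)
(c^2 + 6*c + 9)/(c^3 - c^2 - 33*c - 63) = 1/(c - 7)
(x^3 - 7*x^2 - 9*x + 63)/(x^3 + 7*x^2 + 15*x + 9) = (x^2 - 10*x + 21)/(x^2 + 4*x + 3)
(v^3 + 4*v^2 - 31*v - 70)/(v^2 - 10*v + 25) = (v^2 + 9*v + 14)/(v - 5)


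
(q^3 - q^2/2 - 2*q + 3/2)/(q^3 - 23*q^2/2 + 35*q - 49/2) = (2*q^2 + q - 3)/(2*q^2 - 21*q + 49)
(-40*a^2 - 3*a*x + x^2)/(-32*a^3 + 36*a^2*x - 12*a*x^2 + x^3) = (5*a + x)/(4*a^2 - 4*a*x + x^2)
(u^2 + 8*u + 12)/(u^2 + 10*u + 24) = (u + 2)/(u + 4)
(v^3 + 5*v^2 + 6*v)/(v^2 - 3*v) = (v^2 + 5*v + 6)/(v - 3)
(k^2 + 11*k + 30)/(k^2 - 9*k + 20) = (k^2 + 11*k + 30)/(k^2 - 9*k + 20)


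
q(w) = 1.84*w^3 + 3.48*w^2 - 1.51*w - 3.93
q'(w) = 5.52*w^2 + 6.96*w - 1.51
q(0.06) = -4.01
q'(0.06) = -1.07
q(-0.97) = -0.87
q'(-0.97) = -3.07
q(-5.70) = -223.01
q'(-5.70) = 138.16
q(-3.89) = -53.71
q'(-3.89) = 54.94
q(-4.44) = -89.67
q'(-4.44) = 76.41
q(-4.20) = -72.52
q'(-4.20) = 66.63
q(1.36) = 5.08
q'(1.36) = 18.17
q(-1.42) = -0.04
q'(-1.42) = -0.26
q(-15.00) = -5408.28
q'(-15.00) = 1136.09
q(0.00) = -3.93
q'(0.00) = -1.51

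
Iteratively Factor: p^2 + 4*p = (p)*(p + 4)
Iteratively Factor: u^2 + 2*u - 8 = (u + 4)*(u - 2)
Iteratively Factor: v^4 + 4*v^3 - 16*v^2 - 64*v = (v - 4)*(v^3 + 8*v^2 + 16*v) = (v - 4)*(v + 4)*(v^2 + 4*v) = v*(v - 4)*(v + 4)*(v + 4)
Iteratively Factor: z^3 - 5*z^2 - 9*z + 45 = (z - 3)*(z^2 - 2*z - 15) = (z - 5)*(z - 3)*(z + 3)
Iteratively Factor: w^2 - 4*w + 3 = (w - 1)*(w - 3)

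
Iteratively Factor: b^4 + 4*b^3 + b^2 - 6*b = (b)*(b^3 + 4*b^2 + b - 6) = b*(b - 1)*(b^2 + 5*b + 6) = b*(b - 1)*(b + 3)*(b + 2)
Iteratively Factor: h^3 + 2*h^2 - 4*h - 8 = (h - 2)*(h^2 + 4*h + 4) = (h - 2)*(h + 2)*(h + 2)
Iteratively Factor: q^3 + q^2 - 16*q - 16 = (q + 4)*(q^2 - 3*q - 4) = (q + 1)*(q + 4)*(q - 4)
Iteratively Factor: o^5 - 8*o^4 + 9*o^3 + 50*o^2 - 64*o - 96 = (o - 4)*(o^4 - 4*o^3 - 7*o^2 + 22*o + 24) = (o - 4)*(o + 2)*(o^3 - 6*o^2 + 5*o + 12) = (o - 4)*(o + 1)*(o + 2)*(o^2 - 7*o + 12) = (o - 4)^2*(o + 1)*(o + 2)*(o - 3)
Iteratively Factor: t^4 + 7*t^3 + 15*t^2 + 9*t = (t + 3)*(t^3 + 4*t^2 + 3*t) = (t + 1)*(t + 3)*(t^2 + 3*t) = (t + 1)*(t + 3)^2*(t)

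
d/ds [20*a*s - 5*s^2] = 20*a - 10*s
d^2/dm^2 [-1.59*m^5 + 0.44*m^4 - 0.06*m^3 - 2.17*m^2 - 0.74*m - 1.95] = -31.8*m^3 + 5.28*m^2 - 0.36*m - 4.34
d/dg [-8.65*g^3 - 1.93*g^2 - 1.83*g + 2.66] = -25.95*g^2 - 3.86*g - 1.83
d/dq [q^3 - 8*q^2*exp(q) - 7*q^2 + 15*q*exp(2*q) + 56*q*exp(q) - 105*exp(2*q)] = -8*q^2*exp(q) + 3*q^2 + 30*q*exp(2*q) + 40*q*exp(q) - 14*q - 195*exp(2*q) + 56*exp(q)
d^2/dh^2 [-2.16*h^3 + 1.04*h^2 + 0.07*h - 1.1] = 2.08 - 12.96*h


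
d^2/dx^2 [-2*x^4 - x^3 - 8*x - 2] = 6*x*(-4*x - 1)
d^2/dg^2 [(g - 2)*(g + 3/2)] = 2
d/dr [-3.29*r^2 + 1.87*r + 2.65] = 1.87 - 6.58*r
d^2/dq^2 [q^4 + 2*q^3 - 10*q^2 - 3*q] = 12*q^2 + 12*q - 20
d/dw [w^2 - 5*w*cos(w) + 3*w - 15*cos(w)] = 5*w*sin(w) + 2*w + 15*sin(w) - 5*cos(w) + 3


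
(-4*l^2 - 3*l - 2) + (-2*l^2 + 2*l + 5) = -6*l^2 - l + 3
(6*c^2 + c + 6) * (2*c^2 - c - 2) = 12*c^4 - 4*c^3 - c^2 - 8*c - 12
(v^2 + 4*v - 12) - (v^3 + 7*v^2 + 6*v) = -v^3 - 6*v^2 - 2*v - 12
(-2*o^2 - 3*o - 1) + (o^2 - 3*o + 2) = -o^2 - 6*o + 1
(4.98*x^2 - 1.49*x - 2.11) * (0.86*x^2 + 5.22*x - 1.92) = 4.2828*x^4 + 24.7142*x^3 - 19.154*x^2 - 8.1534*x + 4.0512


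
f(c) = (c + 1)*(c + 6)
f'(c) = 2*c + 7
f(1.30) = 16.79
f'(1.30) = 9.60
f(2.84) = 33.95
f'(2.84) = 12.68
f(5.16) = 68.75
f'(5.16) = 17.32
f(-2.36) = -4.95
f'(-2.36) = 2.28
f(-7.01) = 6.07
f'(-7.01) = -7.02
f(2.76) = 32.94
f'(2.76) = 12.52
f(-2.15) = -4.43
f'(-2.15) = 2.70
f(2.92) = 34.97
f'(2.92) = 12.84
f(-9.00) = 24.00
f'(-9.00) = -11.00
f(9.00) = 150.00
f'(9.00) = 25.00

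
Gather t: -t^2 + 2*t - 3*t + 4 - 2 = -t^2 - t + 2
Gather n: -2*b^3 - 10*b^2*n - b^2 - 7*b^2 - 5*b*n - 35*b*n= -2*b^3 - 8*b^2 + n*(-10*b^2 - 40*b)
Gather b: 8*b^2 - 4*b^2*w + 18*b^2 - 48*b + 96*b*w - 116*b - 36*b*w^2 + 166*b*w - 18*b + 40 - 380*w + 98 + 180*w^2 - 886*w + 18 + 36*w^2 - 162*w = b^2*(26 - 4*w) + b*(-36*w^2 + 262*w - 182) + 216*w^2 - 1428*w + 156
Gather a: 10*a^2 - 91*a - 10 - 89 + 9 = 10*a^2 - 91*a - 90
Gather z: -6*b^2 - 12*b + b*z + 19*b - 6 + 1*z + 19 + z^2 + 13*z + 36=-6*b^2 + 7*b + z^2 + z*(b + 14) + 49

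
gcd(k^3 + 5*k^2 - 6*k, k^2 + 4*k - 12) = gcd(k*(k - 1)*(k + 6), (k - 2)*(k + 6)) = k + 6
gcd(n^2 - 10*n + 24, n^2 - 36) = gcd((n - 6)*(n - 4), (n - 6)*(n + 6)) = n - 6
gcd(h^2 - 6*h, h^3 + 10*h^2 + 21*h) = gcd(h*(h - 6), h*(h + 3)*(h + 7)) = h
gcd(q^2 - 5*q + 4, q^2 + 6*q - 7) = q - 1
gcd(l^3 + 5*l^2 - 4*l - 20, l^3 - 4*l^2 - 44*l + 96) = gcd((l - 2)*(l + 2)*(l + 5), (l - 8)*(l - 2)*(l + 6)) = l - 2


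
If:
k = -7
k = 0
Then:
No Solution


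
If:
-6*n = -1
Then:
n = 1/6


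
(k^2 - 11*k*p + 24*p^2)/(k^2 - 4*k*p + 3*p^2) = (-k + 8*p)/(-k + p)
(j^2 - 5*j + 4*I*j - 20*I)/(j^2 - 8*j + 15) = (j + 4*I)/(j - 3)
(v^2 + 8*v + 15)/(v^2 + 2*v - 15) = (v + 3)/(v - 3)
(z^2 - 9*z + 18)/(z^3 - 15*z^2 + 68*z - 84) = (z - 3)/(z^2 - 9*z + 14)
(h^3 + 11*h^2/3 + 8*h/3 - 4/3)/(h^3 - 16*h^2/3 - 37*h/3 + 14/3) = (h + 2)/(h - 7)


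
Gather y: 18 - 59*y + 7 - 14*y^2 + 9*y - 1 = -14*y^2 - 50*y + 24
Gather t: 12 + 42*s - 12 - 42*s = 0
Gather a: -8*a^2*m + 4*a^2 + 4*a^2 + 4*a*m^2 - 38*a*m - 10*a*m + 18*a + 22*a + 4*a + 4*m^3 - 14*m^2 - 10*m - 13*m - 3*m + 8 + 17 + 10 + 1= a^2*(8 - 8*m) + a*(4*m^2 - 48*m + 44) + 4*m^3 - 14*m^2 - 26*m + 36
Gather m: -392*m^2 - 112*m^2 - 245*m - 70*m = -504*m^2 - 315*m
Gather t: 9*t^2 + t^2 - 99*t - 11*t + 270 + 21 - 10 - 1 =10*t^2 - 110*t + 280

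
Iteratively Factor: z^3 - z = (z)*(z^2 - 1) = z*(z - 1)*(z + 1)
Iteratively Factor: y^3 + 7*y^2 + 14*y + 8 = (y + 4)*(y^2 + 3*y + 2) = (y + 2)*(y + 4)*(y + 1)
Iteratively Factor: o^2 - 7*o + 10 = (o - 2)*(o - 5)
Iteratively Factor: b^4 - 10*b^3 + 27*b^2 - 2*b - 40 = (b - 4)*(b^3 - 6*b^2 + 3*b + 10) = (b - 5)*(b - 4)*(b^2 - b - 2) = (b - 5)*(b - 4)*(b - 2)*(b + 1)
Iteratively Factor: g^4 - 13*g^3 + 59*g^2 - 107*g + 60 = (g - 4)*(g^3 - 9*g^2 + 23*g - 15) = (g - 4)*(g - 3)*(g^2 - 6*g + 5) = (g - 4)*(g - 3)*(g - 1)*(g - 5)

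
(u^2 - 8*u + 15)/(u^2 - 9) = (u - 5)/(u + 3)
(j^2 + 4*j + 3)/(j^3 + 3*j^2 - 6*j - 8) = (j + 3)/(j^2 + 2*j - 8)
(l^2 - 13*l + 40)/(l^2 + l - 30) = (l - 8)/(l + 6)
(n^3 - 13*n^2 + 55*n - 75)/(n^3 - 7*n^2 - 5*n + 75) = (n - 3)/(n + 3)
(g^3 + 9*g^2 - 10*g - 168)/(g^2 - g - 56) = (g^2 + 2*g - 24)/(g - 8)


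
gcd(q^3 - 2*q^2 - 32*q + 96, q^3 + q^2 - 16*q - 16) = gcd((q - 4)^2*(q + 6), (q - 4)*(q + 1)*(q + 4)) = q - 4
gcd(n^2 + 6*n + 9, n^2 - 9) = n + 3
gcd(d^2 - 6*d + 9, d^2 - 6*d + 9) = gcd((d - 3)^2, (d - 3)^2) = d^2 - 6*d + 9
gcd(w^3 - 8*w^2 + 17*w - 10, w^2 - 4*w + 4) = w - 2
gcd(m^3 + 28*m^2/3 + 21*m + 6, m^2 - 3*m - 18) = m + 3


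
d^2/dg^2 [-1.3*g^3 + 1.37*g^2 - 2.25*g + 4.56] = 2.74 - 7.8*g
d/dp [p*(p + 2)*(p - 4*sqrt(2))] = 3*p^2 - 8*sqrt(2)*p + 4*p - 8*sqrt(2)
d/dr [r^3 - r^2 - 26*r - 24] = 3*r^2 - 2*r - 26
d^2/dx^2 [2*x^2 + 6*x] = 4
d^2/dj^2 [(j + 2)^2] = 2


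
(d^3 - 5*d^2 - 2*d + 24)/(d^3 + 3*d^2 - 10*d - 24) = (d - 4)/(d + 4)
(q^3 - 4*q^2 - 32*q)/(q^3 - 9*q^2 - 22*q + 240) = q*(q + 4)/(q^2 - q - 30)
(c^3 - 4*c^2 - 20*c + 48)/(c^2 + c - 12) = (c^2 - 8*c + 12)/(c - 3)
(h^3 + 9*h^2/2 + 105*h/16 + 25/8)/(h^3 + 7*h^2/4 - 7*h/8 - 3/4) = (16*h^2 + 40*h + 25)/(2*(8*h^2 - 2*h - 3))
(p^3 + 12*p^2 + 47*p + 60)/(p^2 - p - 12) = (p^2 + 9*p + 20)/(p - 4)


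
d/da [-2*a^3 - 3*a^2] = 6*a*(-a - 1)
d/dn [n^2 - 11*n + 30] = 2*n - 11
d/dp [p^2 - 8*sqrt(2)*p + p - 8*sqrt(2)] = 2*p - 8*sqrt(2) + 1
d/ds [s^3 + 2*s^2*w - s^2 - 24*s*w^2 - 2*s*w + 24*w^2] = 3*s^2 + 4*s*w - 2*s - 24*w^2 - 2*w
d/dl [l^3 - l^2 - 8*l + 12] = 3*l^2 - 2*l - 8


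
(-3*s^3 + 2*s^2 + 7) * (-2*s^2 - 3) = 6*s^5 - 4*s^4 + 9*s^3 - 20*s^2 - 21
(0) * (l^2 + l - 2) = 0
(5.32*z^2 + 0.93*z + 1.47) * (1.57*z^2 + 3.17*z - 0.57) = 8.3524*z^4 + 18.3245*z^3 + 2.2236*z^2 + 4.1298*z - 0.8379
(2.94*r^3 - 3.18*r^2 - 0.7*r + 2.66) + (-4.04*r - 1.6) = 2.94*r^3 - 3.18*r^2 - 4.74*r + 1.06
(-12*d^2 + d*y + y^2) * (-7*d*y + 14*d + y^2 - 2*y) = 84*d^3*y - 168*d^3 - 19*d^2*y^2 + 38*d^2*y - 6*d*y^3 + 12*d*y^2 + y^4 - 2*y^3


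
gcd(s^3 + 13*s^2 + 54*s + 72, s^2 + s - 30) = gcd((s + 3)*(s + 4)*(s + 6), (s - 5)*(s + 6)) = s + 6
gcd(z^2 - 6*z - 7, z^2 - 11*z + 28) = z - 7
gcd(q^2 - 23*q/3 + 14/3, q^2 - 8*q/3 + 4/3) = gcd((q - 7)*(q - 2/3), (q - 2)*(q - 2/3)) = q - 2/3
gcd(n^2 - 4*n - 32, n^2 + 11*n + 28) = n + 4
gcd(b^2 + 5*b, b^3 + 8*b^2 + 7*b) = b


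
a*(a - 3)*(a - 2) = a^3 - 5*a^2 + 6*a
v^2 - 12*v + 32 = (v - 8)*(v - 4)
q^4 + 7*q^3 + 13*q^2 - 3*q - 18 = (q - 1)*(q + 2)*(q + 3)^2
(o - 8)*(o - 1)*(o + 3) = o^3 - 6*o^2 - 19*o + 24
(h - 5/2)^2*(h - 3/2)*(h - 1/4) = h^4 - 27*h^3/4 + 123*h^2/8 - 205*h/16 + 75/32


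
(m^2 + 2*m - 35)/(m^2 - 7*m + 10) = (m + 7)/(m - 2)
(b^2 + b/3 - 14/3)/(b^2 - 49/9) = 3*(b - 2)/(3*b - 7)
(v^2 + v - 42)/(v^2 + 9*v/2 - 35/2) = 2*(v - 6)/(2*v - 5)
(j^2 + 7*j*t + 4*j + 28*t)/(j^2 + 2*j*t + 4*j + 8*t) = (j + 7*t)/(j + 2*t)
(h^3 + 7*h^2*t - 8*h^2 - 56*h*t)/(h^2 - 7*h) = (h^2 + 7*h*t - 8*h - 56*t)/(h - 7)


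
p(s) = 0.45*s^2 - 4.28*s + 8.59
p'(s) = 0.9*s - 4.28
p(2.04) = 1.73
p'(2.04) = -2.44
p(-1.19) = 14.32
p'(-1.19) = -5.35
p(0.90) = 5.10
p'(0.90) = -3.47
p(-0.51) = 10.89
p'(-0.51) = -4.74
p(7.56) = 1.95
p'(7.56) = 2.52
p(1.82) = 2.29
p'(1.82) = -2.64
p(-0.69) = 11.76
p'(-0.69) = -4.90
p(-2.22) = 20.31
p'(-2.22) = -6.28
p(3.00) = -0.20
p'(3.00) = -1.58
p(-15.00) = 174.04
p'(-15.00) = -17.78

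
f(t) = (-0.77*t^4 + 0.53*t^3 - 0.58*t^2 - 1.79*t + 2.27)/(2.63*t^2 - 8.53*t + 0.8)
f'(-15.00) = 8.06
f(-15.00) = -56.73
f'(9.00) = -5.77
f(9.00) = -34.48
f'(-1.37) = 0.59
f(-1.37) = -0.03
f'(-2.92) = 1.22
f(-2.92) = -1.38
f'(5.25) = -1.89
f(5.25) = -18.64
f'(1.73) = 2.57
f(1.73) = 1.10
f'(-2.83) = 1.18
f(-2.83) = -1.28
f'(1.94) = 4.02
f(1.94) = 1.78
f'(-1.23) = 0.56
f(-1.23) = 0.06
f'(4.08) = 6.62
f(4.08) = -19.64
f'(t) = (8.53 - 5.26*t)*(-0.77*t^4 + 0.53*t^3 - 0.58*t^2 - 1.79*t + 2.27)/(2.63*t^2 - 8.53*t + 0.8)^2 + (-3.08*t^3 + 1.59*t^2 - 1.16*t - 1.79)/(2.63*t^2 - 8.53*t + 0.8)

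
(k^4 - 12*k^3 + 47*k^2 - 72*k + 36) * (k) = k^5 - 12*k^4 + 47*k^3 - 72*k^2 + 36*k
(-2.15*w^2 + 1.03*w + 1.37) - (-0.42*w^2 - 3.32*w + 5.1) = -1.73*w^2 + 4.35*w - 3.73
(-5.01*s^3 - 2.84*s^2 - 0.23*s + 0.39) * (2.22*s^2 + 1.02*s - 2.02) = -11.1222*s^5 - 11.415*s^4 + 6.7128*s^3 + 6.368*s^2 + 0.8624*s - 0.7878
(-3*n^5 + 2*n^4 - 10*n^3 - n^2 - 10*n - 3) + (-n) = -3*n^5 + 2*n^4 - 10*n^3 - n^2 - 11*n - 3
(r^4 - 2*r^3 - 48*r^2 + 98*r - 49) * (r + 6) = r^5 + 4*r^4 - 60*r^3 - 190*r^2 + 539*r - 294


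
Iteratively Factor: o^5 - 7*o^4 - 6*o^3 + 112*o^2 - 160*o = (o + 4)*(o^4 - 11*o^3 + 38*o^2 - 40*o) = (o - 4)*(o + 4)*(o^3 - 7*o^2 + 10*o) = (o - 4)*(o - 2)*(o + 4)*(o^2 - 5*o) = (o - 5)*(o - 4)*(o - 2)*(o + 4)*(o)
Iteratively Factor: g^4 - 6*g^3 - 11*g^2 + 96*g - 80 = (g + 4)*(g^3 - 10*g^2 + 29*g - 20) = (g - 1)*(g + 4)*(g^2 - 9*g + 20) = (g - 4)*(g - 1)*(g + 4)*(g - 5)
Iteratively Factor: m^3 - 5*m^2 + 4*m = (m - 4)*(m^2 - m) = (m - 4)*(m - 1)*(m)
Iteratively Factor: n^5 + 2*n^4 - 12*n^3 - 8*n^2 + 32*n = (n + 4)*(n^4 - 2*n^3 - 4*n^2 + 8*n) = n*(n + 4)*(n^3 - 2*n^2 - 4*n + 8) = n*(n - 2)*(n + 4)*(n^2 - 4) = n*(n - 2)^2*(n + 4)*(n + 2)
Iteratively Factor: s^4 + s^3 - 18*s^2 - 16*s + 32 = (s - 4)*(s^3 + 5*s^2 + 2*s - 8) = (s - 4)*(s + 2)*(s^2 + 3*s - 4) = (s - 4)*(s - 1)*(s + 2)*(s + 4)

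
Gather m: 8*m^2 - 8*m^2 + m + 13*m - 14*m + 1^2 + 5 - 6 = 0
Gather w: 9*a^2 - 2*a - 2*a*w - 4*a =9*a^2 - 2*a*w - 6*a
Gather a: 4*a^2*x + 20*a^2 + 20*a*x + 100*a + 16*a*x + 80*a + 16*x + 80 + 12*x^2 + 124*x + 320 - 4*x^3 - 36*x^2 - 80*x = a^2*(4*x + 20) + a*(36*x + 180) - 4*x^3 - 24*x^2 + 60*x + 400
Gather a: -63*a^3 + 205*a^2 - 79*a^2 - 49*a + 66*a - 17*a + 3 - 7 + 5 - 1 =-63*a^3 + 126*a^2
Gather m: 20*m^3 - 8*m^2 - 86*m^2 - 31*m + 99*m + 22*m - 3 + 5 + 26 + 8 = 20*m^3 - 94*m^2 + 90*m + 36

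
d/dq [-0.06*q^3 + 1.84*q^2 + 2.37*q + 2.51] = -0.18*q^2 + 3.68*q + 2.37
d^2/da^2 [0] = 0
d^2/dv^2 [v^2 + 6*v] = 2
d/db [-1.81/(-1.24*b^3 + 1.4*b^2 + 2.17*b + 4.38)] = (-6.7332*b^2 + 5.068*b + 3.9277)/(-1.24*b^3 + 1.4*b^2 + 2.17*b + 4.38)^2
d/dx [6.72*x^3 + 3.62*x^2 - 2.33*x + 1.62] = 20.16*x^2 + 7.24*x - 2.33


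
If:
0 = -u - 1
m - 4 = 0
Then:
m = 4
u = -1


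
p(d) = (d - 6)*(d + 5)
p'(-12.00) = -25.00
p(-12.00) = 126.00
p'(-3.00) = -7.00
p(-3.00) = -18.00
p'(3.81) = 6.62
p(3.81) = -19.29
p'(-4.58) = -10.16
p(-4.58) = -4.44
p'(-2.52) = -6.04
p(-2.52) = -21.13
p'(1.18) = 1.36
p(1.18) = -29.79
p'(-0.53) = -2.06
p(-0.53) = -29.19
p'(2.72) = 4.44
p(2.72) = -25.32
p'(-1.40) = -3.80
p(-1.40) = -26.64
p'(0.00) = -1.00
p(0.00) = -30.00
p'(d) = 2*d - 1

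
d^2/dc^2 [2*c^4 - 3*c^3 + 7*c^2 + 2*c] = 24*c^2 - 18*c + 14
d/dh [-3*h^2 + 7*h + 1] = 7 - 6*h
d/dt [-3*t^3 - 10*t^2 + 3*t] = -9*t^2 - 20*t + 3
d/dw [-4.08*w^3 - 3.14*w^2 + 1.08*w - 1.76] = -12.24*w^2 - 6.28*w + 1.08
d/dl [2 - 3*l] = -3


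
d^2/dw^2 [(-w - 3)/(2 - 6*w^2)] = 9*(4*w^2*(w + 3) - (w + 1)*(3*w^2 - 1))/(3*w^2 - 1)^3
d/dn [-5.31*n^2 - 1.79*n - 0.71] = -10.62*n - 1.79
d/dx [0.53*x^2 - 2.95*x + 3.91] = 1.06*x - 2.95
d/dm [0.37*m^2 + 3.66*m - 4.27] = 0.74*m + 3.66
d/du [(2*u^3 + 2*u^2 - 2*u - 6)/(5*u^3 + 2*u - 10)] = 2*(-5*u^4 + 14*u^3 + 17*u^2 - 20*u + 16)/(25*u^6 + 20*u^4 - 100*u^3 + 4*u^2 - 40*u + 100)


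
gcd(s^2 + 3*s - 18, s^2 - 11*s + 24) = s - 3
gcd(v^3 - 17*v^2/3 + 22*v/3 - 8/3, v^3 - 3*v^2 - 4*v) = v - 4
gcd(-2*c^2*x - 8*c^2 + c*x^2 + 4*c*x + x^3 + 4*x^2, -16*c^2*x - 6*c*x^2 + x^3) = 2*c + x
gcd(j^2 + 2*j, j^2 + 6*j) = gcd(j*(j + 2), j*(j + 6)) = j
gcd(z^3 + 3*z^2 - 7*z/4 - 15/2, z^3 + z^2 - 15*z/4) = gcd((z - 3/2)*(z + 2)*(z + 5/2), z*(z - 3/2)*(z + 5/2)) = z^2 + z - 15/4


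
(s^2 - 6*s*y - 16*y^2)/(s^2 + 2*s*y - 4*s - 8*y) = (s - 8*y)/(s - 4)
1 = 1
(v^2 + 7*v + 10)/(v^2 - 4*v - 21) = (v^2 + 7*v + 10)/(v^2 - 4*v - 21)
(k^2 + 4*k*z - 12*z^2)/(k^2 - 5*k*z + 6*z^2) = (-k - 6*z)/(-k + 3*z)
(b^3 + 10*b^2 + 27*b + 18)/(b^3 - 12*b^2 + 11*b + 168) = (b^2 + 7*b + 6)/(b^2 - 15*b + 56)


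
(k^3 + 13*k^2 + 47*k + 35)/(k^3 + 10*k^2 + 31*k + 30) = (k^2 + 8*k + 7)/(k^2 + 5*k + 6)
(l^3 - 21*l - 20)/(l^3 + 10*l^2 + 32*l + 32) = (l^2 - 4*l - 5)/(l^2 + 6*l + 8)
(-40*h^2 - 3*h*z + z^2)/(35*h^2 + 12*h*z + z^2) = (-8*h + z)/(7*h + z)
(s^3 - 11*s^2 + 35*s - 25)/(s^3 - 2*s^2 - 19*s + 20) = (s - 5)/(s + 4)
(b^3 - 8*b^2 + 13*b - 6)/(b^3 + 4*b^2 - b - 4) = (b^2 - 7*b + 6)/(b^2 + 5*b + 4)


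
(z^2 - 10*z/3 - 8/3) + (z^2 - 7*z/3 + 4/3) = 2*z^2 - 17*z/3 - 4/3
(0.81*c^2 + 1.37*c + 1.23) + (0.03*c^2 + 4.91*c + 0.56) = 0.84*c^2 + 6.28*c + 1.79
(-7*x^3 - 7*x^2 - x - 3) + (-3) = -7*x^3 - 7*x^2 - x - 6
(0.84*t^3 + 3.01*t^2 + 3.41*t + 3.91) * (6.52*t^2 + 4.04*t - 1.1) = 5.4768*t^5 + 23.0188*t^4 + 33.4696*t^3 + 35.9586*t^2 + 12.0454*t - 4.301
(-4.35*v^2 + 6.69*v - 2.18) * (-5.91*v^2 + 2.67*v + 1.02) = 25.7085*v^4 - 51.1524*v^3 + 26.3091*v^2 + 1.0032*v - 2.2236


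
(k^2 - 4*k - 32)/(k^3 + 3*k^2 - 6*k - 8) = (k - 8)/(k^2 - k - 2)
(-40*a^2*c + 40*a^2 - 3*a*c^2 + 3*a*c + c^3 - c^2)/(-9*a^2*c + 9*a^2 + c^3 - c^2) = (40*a^2 + 3*a*c - c^2)/(9*a^2 - c^2)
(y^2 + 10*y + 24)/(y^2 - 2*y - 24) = (y + 6)/(y - 6)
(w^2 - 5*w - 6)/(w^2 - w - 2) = (w - 6)/(w - 2)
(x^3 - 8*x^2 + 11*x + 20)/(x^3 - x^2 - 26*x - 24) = (x^2 - 9*x + 20)/(x^2 - 2*x - 24)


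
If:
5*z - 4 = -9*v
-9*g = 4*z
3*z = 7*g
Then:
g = 0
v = 4/9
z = 0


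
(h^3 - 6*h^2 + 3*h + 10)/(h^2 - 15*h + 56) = (h^3 - 6*h^2 + 3*h + 10)/(h^2 - 15*h + 56)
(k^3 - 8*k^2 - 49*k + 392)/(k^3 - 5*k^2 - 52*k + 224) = (k - 7)/(k - 4)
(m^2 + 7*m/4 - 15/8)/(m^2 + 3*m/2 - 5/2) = (m - 3/4)/(m - 1)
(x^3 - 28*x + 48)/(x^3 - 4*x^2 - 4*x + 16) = (x + 6)/(x + 2)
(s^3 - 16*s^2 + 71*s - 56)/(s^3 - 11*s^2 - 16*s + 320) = (s^2 - 8*s + 7)/(s^2 - 3*s - 40)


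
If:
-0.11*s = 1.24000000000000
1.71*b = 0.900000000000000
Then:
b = 0.53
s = -11.27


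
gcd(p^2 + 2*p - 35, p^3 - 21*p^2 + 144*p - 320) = p - 5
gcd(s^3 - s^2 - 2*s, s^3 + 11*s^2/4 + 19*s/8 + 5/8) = s + 1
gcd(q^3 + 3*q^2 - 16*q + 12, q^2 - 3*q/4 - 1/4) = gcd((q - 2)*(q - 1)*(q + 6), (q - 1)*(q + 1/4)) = q - 1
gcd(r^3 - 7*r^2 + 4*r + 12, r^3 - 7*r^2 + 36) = r - 6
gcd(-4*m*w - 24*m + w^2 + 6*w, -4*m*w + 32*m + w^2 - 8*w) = -4*m + w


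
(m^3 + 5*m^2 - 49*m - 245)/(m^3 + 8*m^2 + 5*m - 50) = (m^2 - 49)/(m^2 + 3*m - 10)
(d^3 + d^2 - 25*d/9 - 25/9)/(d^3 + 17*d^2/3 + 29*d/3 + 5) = (d - 5/3)/(d + 3)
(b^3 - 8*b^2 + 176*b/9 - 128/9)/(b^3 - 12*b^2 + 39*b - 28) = (b^2 - 4*b + 32/9)/(b^2 - 8*b + 7)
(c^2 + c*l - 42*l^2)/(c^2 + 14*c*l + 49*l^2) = (c - 6*l)/(c + 7*l)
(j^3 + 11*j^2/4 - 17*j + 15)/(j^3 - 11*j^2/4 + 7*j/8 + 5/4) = 2*(j + 6)/(2*j + 1)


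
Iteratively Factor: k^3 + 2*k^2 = (k)*(k^2 + 2*k) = k*(k + 2)*(k)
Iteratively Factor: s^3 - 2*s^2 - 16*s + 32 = (s - 2)*(s^2 - 16) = (s - 4)*(s - 2)*(s + 4)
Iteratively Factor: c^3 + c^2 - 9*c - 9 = (c - 3)*(c^2 + 4*c + 3) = (c - 3)*(c + 3)*(c + 1)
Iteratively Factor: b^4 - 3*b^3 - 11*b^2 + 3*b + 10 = (b - 5)*(b^3 + 2*b^2 - b - 2) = (b - 5)*(b + 1)*(b^2 + b - 2) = (b - 5)*(b + 1)*(b + 2)*(b - 1)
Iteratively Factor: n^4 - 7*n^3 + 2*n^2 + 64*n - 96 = (n - 2)*(n^3 - 5*n^2 - 8*n + 48) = (n - 2)*(n + 3)*(n^2 - 8*n + 16) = (n - 4)*(n - 2)*(n + 3)*(n - 4)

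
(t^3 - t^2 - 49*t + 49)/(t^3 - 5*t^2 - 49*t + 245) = (t - 1)/(t - 5)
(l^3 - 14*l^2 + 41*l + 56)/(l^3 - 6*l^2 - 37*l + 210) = (l^2 - 7*l - 8)/(l^2 + l - 30)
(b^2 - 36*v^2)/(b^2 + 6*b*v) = (b - 6*v)/b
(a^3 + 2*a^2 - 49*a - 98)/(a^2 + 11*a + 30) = (a^3 + 2*a^2 - 49*a - 98)/(a^2 + 11*a + 30)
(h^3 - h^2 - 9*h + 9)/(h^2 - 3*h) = h + 2 - 3/h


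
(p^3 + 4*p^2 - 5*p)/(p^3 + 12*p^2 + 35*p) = (p - 1)/(p + 7)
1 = 1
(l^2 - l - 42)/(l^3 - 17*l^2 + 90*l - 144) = (l^2 - l - 42)/(l^3 - 17*l^2 + 90*l - 144)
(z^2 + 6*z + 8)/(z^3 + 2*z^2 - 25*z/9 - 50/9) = 9*(z + 4)/(9*z^2 - 25)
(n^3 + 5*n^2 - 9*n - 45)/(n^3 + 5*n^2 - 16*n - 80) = (n^2 - 9)/(n^2 - 16)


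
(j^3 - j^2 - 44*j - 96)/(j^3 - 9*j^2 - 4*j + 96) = (j + 4)/(j - 4)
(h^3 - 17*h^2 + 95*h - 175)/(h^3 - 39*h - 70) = (h^2 - 10*h + 25)/(h^2 + 7*h + 10)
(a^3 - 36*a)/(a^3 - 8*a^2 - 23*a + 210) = a*(a + 6)/(a^2 - 2*a - 35)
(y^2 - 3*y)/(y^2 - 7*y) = (y - 3)/(y - 7)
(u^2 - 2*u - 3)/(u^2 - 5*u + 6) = (u + 1)/(u - 2)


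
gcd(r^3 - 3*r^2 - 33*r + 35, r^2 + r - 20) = r + 5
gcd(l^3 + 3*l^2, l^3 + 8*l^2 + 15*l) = l^2 + 3*l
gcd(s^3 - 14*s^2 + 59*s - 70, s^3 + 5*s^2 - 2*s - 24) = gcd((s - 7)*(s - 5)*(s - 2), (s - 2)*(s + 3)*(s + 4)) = s - 2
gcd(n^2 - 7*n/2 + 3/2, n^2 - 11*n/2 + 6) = 1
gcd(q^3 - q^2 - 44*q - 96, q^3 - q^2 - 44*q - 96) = q^3 - q^2 - 44*q - 96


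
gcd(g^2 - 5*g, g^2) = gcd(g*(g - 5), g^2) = g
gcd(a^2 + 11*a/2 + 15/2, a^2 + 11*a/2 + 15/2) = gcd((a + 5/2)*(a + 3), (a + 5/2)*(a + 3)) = a^2 + 11*a/2 + 15/2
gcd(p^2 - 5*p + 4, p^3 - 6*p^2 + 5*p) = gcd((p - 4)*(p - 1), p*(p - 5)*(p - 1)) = p - 1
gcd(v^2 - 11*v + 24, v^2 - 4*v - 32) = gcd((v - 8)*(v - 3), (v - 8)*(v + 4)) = v - 8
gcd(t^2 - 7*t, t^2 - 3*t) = t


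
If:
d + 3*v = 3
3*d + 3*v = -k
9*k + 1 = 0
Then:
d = -13/9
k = -1/9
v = 40/27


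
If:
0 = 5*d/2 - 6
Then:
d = 12/5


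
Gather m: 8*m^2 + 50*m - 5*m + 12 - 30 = 8*m^2 + 45*m - 18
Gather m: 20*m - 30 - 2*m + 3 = 18*m - 27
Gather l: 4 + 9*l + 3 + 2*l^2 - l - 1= 2*l^2 + 8*l + 6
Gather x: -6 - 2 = -8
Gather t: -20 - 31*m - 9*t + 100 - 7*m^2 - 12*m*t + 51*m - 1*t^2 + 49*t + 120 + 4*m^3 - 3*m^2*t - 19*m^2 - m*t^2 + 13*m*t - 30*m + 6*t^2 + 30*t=4*m^3 - 26*m^2 - 10*m + t^2*(5 - m) + t*(-3*m^2 + m + 70) + 200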